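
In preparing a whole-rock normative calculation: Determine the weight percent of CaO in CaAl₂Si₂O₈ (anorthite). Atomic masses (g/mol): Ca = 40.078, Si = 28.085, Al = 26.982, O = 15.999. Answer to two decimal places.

20.16 wt%

M(CaAl₂Si₂O₈) = 278.204 g/mol; M(CaO) = 56.077 g/mol.
Moles CaO per formula unit = 1 Ca ÷ 1 = 1.0000.
CaO fraction = (1.0000 × 56.077) / 278.204 = 56.077/278.204 = 0.2016.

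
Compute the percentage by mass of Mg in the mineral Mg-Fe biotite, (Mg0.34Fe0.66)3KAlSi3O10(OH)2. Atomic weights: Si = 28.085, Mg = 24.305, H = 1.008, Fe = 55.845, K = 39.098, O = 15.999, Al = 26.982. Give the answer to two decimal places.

M((Mg0.34Fe0.66)3KAlSi3O10(OH)2) = 479.703 g/mol.
Mg contributes 1.02 × 24.305 = 24.791 g per mole.
24.791/479.703 = 0.0517 → 5.17%.

5.17 weight percent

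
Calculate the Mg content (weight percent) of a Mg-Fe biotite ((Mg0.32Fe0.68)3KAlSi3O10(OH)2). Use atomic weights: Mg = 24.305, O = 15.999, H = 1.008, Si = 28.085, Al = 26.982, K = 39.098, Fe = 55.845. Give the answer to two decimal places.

4.84 weight percent

Formula mass = 0.96×24.305 + 2.04×55.845 + 1×39.098 + 1×26.982 + 3×28.085 + 12×15.999 + 2×1.008 = 481.596 g/mol, of which 23.333 g is Mg.
So Mg makes up 23.333/481.596 = 0.0484 of the mass, i.e. 4.84%.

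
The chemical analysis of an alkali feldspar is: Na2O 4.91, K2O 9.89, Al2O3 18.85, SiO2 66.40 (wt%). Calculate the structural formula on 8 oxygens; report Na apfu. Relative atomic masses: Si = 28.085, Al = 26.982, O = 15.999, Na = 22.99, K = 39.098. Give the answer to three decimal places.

0.430 Na apfu

Na2O: 4.91/61.979 = 0.07922 mol → 0.15844 mol Na, 0.07922 mol O.
K2O: 9.89/94.195 = 0.10499 mol → 0.20998 mol K, 0.10499 mol O.
Al2O3: 18.85/101.961 = 0.18487 mol → 0.36974 mol Al, 0.55461 mol O.
SiO2: 66.40/60.083 = 1.10514 mol → 1.10514 mol Si, 2.21028 mol O.
Total oxygen = 2.94910 mol. Normalization factor = 8/2.94910 = 2.71269.
Na per 8 O = 0.15844 × 2.71269 = 0.430.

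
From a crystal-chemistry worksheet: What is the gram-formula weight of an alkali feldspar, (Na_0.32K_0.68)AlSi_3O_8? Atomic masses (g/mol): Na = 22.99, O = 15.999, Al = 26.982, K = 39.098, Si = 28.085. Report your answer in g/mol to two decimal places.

Na: 0.32 × 22.99 = 7.3568
K: 0.68 × 39.098 = 26.5866
Al: 1 × 26.982 = 26.9820
Si: 3 × 28.085 = 84.2550
O: 8 × 15.999 = 127.9920
Summing the contributions gives the formula mass.

273.17 g/mol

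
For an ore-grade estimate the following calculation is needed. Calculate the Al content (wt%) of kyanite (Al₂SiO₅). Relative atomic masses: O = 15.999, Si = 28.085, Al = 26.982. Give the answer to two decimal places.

33.30 wt%

M(Al₂SiO₅) = 162.044 g/mol.
Al contributes 2 × 26.982 = 53.964 g per mole.
53.964/162.044 = 0.3330 → 33.30%.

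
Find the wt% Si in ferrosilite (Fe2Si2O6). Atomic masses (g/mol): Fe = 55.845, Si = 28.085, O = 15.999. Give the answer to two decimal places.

21.29 weight percent

Formula mass = 2·55.845 + 2·28.085 + 6·15.999 = 263.854 g/mol, of which 56.170 g is Si.
So Si makes up 56.170/263.854 = 0.2129 of the mass, i.e. 21.29%.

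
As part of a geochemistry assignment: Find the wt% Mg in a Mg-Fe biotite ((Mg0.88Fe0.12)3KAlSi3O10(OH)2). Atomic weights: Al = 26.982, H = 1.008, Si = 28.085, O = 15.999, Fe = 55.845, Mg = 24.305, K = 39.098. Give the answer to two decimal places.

Molar mass of (Mg0.88Fe0.12)3KAlSi3O10(OH)2: 2.64×24.305 + 0.36×55.845 + 1×39.098 + 1×26.982 + 3×28.085 + 12×15.999 + 2×1.008 = 428.608 g/mol.
Mass of Mg per formula unit: 2.64 × 24.305 = 64.165 g.
Weight fraction Mg = 64.165 / 428.608 = 0.1497.

14.97 weight percent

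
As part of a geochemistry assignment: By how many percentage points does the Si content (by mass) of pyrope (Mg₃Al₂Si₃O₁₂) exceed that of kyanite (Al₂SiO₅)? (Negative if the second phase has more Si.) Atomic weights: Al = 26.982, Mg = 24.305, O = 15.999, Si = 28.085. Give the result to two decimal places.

3.57 percentage points

M(Mg₃Al₂Si₃O₁₂) = 403.122 g/mol, so wt% Si = 84.255/403.122 × 100 = 20.90%.
M(Al₂SiO₅) = 162.044 g/mol, so wt% Si = 28.085/162.044 × 100 = 17.33%.
20.90 − 17.33 = 3.57 pp.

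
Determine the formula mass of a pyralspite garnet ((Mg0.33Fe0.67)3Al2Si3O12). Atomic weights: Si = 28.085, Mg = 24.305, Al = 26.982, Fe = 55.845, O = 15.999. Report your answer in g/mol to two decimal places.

466.52 g/mol

M = 0.99*24.305 + 2.01*55.845 + 2*26.982 + 3*28.085 + 12*15.999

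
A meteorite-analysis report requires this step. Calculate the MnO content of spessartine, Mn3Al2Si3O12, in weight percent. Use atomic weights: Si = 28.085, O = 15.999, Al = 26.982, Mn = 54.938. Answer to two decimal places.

Molar mass of Mn3Al2Si3O12 = 3·54.938 + 2·26.982 + 3·28.085 + 12·15.999 = 495.021 g/mol.
Each formula unit contains 3 Mn, equivalent to 3/1 = 3.0000 mol MnO.
M(MnO) = 1×54.938 + 1×15.999 = 70.937 g/mol.
Mass of MnO per formula unit = 3.0000 × 70.937 = 212.811 g.
MnO wt% = 212.811 / 495.021 × 100 = 42.99%.

42.99 wt%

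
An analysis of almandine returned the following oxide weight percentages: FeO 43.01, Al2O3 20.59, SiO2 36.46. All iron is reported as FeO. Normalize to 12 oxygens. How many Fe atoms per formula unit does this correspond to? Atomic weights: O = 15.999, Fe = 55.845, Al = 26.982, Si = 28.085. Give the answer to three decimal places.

43.01 wt% FeO ÷ 71.844 g/mol = 0.59866 mol, giving 0.59866 Fe and 0.59866 O.
20.59 wt% Al2O3 ÷ 101.961 g/mol = 0.20194 mol, giving 0.40388 Al and 0.60582 O.
36.46 wt% SiO2 ÷ 60.083 g/mol = 0.60683 mol, giving 0.60683 Si and 1.21366 O.
Oxygen sums to 2.41814; scaling by 12/2.41814 = 4.96249 puts the formula on 12 O.
Fe: 0.59866 × 4.96249 = 2.971 atoms per formula unit.

2.971 Fe apfu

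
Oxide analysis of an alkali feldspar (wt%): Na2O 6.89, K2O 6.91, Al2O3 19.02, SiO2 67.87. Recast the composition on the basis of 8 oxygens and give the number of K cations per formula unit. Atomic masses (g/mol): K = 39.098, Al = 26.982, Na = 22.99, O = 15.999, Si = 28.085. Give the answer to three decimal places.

Na2O: 6.89/61.979 = 0.11117 mol → 0.22234 mol Na, 0.11117 mol O.
K2O: 6.91/94.195 = 0.07336 mol → 0.14672 mol K, 0.07336 mol O.
Al2O3: 19.02/101.961 = 0.18654 mol → 0.37308 mol Al, 0.55962 mol O.
SiO2: 67.87/60.083 = 1.12960 mol → 1.12960 mol Si, 2.25920 mol O.
Total oxygen = 3.00335 mol. Normalization factor = 8/3.00335 = 2.66369.
K per 8 O = 0.14672 × 2.66369 = 0.391.

0.391 K apfu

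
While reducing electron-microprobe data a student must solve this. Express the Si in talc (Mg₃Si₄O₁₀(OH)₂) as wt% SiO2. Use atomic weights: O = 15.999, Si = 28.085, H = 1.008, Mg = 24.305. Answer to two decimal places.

M(Mg₃Si₄O₁₀(OH)₂) = 379.259 g/mol; M(SiO2) = 60.083 g/mol.
Moles SiO2 per formula unit = 4 Si ÷ 1 = 4.0000.
SiO2 fraction = (4.0000 × 60.083) / 379.259 = 240.332/379.259 = 0.6337.

63.37 wt%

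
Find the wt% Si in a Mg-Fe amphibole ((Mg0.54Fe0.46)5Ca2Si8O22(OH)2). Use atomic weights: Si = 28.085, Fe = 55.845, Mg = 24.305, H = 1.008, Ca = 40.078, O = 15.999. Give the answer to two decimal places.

M((Mg0.54Fe0.46)5Ca2Si8O22(OH)2) = 884.895 g/mol.
Si contributes 8 × 28.085 = 224.680 g per mole.
224.680/884.895 = 0.2539 → 25.39%.

25.39 mass %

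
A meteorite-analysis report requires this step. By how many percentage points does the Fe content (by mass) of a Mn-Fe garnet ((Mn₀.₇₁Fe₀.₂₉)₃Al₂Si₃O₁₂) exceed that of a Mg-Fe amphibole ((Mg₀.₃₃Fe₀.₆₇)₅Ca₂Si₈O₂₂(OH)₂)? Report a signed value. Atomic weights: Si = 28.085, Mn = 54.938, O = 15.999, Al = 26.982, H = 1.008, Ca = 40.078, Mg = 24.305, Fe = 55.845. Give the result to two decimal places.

M((Mn₀.₇₁Fe₀.₂₉)₃Al₂Si₃O₁₂) = 495.810 g/mol, so wt% Fe = 48.585/495.810 × 100 = 9.80%.
M((Mg₀.₃₃Fe₀.₆₇)₅Ca₂Si₈O₂₂(OH)₂) = 918.012 g/mol, so wt% Fe = 187.081/918.012 × 100 = 20.38%.
9.80 − 20.38 = -10.58 pp.

-10.58 percentage points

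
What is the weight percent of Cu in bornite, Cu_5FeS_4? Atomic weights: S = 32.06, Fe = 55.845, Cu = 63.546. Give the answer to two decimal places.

63.32 mass %

Molar mass of Cu_5FeS_4: 5·63.546 + 1·55.845 + 4·32.06 = 501.815 g/mol.
Mass of Cu per formula unit: 5 × 63.546 = 317.730 g.
Weight fraction Cu = 317.730 / 501.815 = 0.6332.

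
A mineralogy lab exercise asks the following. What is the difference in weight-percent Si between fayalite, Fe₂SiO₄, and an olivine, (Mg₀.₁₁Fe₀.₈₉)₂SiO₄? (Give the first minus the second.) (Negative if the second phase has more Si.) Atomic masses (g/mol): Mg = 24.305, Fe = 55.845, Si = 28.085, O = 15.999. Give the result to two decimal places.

-0.49 percentage points

M(Fe₂SiO₄) = 203.771 g/mol, so wt% Si = 28.085/203.771 × 100 = 13.78%.
M((Mg₀.₁₁Fe₀.₈₉)₂SiO₄) = 196.832 g/mol, so wt% Si = 28.085/196.832 × 100 = 14.27%.
13.78 − 14.27 = -0.49 pp.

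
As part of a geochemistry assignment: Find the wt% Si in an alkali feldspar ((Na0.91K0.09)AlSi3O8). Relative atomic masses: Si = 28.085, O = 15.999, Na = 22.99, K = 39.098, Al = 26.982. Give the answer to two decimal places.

31.95 wt%

M((Na0.91K0.09)AlSi3O8) = 263.669 g/mol.
Si contributes 3 × 28.085 = 84.255 g per mole.
84.255/263.669 = 0.3195 → 31.95%.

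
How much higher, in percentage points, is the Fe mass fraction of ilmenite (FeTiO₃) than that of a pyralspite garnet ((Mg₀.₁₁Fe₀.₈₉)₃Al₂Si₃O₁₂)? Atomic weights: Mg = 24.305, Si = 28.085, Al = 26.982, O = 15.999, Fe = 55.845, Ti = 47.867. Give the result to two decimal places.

First mineral: 55.845 g Fe in 151.709 g formula = 36.81 wt% Fe.
Second mineral: 149.106 g Fe in 487.334 g formula = 30.60 wt% Fe.
36.81% − 30.60% gives a difference of 6.21 percentage points.

6.21 percentage points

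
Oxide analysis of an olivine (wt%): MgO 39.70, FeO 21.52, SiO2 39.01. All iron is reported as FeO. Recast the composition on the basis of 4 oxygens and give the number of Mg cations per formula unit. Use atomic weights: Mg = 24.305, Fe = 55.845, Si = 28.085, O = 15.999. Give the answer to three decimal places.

MgO: 39.70/40.304 = 0.98501 mol → 0.98501 mol Mg, 0.98501 mol O.
FeO: 21.52/71.844 = 0.29954 mol → 0.29954 mol Fe, 0.29954 mol O.
SiO2: 39.01/60.083 = 0.64927 mol → 0.64927 mol Si, 1.29854 mol O.
Total oxygen = 2.58309 mol. Normalization factor = 4/2.58309 = 1.54853.
Mg per 4 O = 0.98501 × 1.54853 = 1.525.

1.525 Mg apfu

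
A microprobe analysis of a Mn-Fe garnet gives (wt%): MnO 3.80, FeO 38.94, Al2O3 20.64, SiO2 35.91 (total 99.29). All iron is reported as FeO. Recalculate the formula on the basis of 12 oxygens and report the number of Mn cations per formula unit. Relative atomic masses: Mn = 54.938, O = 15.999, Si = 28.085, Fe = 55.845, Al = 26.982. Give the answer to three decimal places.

MnO (M=70.937): mol = 0.05357; Mn = 0.05357, O = 0.05357.
FeO (M=71.844): mol = 0.54201; Fe = 0.54201, O = 0.54201.
Al2O3 (M=101.961): mol = 0.20243; Al = 0.40486, O = 0.60729.
SiO2 (M=60.083): mol = 0.59767; Si = 0.59767, O = 1.19534.
ΣO = 2.39821; factor = 12/ΣO = 5.00373.
Mn apfu = 0.05357 × 5.00373 = 0.268.

0.268 Mn apfu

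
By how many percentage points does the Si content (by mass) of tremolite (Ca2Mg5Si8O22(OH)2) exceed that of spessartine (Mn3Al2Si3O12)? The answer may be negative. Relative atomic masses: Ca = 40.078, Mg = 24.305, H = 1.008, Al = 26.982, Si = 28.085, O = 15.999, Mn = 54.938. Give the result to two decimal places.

10.64 percentage points

Si in Ca2Mg5Si8O22(OH)2: molar mass 812.353 g/mol; 8×28.085 = 224.680 g → 27.66 wt%.
Si in Mn3Al2Si3O12: molar mass 495.021 g/mol; 3×28.085 = 84.255 g → 17.02 wt%.
Difference = 27.66 − 17.02 = 10.64 percentage points.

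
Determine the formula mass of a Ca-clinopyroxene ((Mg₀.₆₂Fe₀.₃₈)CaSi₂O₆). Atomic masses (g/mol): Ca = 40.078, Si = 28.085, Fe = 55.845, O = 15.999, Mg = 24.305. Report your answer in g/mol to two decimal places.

228.53 g/mol

The formula mass is the sum 0.62×24.305 + 0.38×55.845 + 1×40.078 + 2×28.085 + 6×15.999.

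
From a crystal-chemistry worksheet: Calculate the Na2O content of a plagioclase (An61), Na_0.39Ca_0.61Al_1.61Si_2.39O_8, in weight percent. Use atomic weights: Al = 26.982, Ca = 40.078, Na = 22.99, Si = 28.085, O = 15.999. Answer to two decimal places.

Formula mass = 271.970 g/mol.
0.39 Na → 0.1950 mol Na2O per formula unit; M(Na2O) = 61.979, so Na2O mass = 12.086 g.
12.086/271.970 × 100 = 4.44 wt%.

4.44 wt%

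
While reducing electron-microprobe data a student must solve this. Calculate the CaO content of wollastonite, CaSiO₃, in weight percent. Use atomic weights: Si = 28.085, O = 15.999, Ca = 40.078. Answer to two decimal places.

48.28 wt%

M(CaSiO₃) = 116.160 g/mol; M(CaO) = 56.077 g/mol.
Moles CaO per formula unit = 1 Ca ÷ 1 = 1.0000.
CaO fraction = (1.0000 × 56.077) / 116.160 = 56.077/116.160 = 0.4828.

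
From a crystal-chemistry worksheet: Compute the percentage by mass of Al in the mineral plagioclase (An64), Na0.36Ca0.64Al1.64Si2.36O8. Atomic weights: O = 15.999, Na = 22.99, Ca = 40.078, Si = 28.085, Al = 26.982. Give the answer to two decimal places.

Molar mass of Na0.36Ca0.64Al1.64Si2.36O8: 0.36*22.99 + 0.64*40.078 + 1.64*26.982 + 2.36*28.085 + 8*15.999 = 272.449 g/mol.
Mass of Al per formula unit: 1.64 × 26.982 = 44.250 g.
Weight fraction Al = 44.250 / 272.449 = 0.1624.

16.24 weight percent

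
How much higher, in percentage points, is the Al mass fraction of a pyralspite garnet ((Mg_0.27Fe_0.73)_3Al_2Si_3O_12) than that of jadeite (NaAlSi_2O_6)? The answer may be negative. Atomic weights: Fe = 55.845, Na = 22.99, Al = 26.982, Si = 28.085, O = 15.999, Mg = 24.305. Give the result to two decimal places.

-1.92 percentage points

M((Mg_0.27Fe_0.73)_3Al_2Si_3O_12) = 472.195 g/mol, so wt% Al = 53.964/472.195 × 100 = 11.43%.
M(NaAlSi_2O_6) = 202.136 g/mol, so wt% Al = 26.982/202.136 × 100 = 13.35%.
11.43 − 13.35 = -1.92 pp.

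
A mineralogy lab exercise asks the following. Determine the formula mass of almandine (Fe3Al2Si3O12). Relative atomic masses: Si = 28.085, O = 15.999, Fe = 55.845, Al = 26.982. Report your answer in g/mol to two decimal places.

The formula mass is the sum 3×55.845 + 2×26.982 + 3×28.085 + 12×15.999.

497.74 g/mol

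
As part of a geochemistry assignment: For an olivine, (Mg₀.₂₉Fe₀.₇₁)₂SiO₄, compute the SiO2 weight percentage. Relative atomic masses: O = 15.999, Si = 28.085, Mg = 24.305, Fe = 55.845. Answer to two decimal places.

32.39 wt%

M((Mg₀.₂₉Fe₀.₇₁)₂SiO₄) = 185.478 g/mol; M(SiO2) = 60.083 g/mol.
Moles SiO2 per formula unit = 1 Si ÷ 1 = 1.0000.
SiO2 fraction = (1.0000 × 60.083) / 185.478 = 60.083/185.478 = 0.3239.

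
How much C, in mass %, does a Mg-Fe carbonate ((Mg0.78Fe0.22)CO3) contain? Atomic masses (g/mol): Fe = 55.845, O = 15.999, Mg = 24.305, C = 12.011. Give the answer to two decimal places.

13.16 mass %

M((Mg0.78Fe0.22)CO3) = 91.252 g/mol.
C contributes 1 × 12.011 = 12.011 g per mole.
12.011/91.252 = 0.1316 → 13.16%.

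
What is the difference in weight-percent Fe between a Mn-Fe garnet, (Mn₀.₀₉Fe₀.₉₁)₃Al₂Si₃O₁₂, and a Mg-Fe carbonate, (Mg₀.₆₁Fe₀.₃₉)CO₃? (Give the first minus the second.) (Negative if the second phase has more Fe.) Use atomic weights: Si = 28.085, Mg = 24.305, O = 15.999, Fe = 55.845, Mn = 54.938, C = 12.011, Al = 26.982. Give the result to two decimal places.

8.10 percentage points

Fe in (Mn₀.₀₉Fe₀.₉₁)₃Al₂Si₃O₁₂: molar mass 497.497 g/mol; 2.73×55.845 = 152.457 g → 30.64 wt%.
Fe in (Mg₀.₆₁Fe₀.₃₉)CO₃: molar mass 96.614 g/mol; 0.39×55.845 = 21.780 g → 22.54 wt%.
Difference = 30.64 − 22.54 = 8.10 percentage points.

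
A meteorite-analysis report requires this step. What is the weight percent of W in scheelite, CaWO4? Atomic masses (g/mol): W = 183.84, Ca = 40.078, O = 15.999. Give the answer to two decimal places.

M(CaWO4) = 287.914 g/mol.
W contributes 1 × 183.84 = 183.840 g per mole.
183.840/287.914 = 0.6385 → 63.85%.

63.85 mass %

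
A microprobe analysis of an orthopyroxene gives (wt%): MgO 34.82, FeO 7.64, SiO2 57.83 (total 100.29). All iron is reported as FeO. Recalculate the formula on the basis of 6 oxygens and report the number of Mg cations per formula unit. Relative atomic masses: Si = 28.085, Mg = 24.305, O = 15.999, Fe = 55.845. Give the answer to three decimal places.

34.82 wt% MgO ÷ 40.304 g/mol = 0.86393 mol, giving 0.86393 Mg and 0.86393 O.
7.64 wt% FeO ÷ 71.844 g/mol = 0.10634 mol, giving 0.10634 Fe and 0.10634 O.
57.83 wt% SiO2 ÷ 60.083 g/mol = 0.96250 mol, giving 0.96250 Si and 1.92500 O.
Oxygen sums to 2.89527; scaling by 6/2.89527 = 2.07235 puts the formula on 6 O.
Mg: 0.86393 × 2.07235 = 1.790 atoms per formula unit.

1.790 Mg apfu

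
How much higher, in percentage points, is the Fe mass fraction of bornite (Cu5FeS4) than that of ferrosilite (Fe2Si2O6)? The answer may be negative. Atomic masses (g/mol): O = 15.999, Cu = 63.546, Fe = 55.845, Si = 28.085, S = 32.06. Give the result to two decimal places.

Fe in Cu5FeS4: molar mass 501.815 g/mol; 1×55.845 = 55.845 g → 11.13 wt%.
Fe in Fe2Si2O6: molar mass 263.854 g/mol; 2×55.845 = 111.690 g → 42.33 wt%.
Difference = 11.13 − 42.33 = -31.20 percentage points.

-31.20 percentage points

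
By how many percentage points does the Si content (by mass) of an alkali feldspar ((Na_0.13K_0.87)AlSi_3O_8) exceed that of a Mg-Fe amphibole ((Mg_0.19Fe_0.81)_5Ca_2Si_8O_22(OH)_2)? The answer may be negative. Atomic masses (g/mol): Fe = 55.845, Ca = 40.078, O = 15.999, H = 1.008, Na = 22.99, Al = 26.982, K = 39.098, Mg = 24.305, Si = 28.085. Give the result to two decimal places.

First mineral: 84.255 g Si in 276.233 g formula = 30.50 wt% Si.
Second mineral: 224.680 g Si in 940.090 g formula = 23.90 wt% Si.
30.50% − 23.90% gives a difference of 6.60 percentage points.

6.60 percentage points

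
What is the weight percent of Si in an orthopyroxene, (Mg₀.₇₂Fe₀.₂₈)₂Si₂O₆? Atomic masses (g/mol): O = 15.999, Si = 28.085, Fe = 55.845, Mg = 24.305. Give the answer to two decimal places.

25.71 weight percent

M((Mg₀.₇₂Fe₀.₂₈)₂Si₂O₆) = 218.436 g/mol.
Si contributes 2 × 28.085 = 56.170 g per mole.
56.170/218.436 = 0.2571 → 25.71%.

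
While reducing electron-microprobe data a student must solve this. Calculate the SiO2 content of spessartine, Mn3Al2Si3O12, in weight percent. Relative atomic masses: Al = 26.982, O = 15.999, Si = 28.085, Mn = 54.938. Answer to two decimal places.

36.41 wt%

Molar mass of Mn3Al2Si3O12 = 3×54.938 + 2×26.982 + 3×28.085 + 12×15.999 = 495.021 g/mol.
Each formula unit contains 3 Si, equivalent to 3/1 = 3.0000 mol SiO2.
M(SiO2) = 1×28.085 + 2×15.999 = 60.083 g/mol.
Mass of SiO2 per formula unit = 3.0000 × 60.083 = 180.249 g.
SiO2 wt% = 180.249 / 495.021 × 100 = 36.41%.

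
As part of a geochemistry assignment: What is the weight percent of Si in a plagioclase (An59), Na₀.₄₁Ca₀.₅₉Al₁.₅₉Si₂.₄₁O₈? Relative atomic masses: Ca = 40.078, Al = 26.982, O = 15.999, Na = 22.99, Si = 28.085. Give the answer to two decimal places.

24.92 weight percent

M(Na₀.₄₁Ca₀.₅₉Al₁.₅₉Si₂.₄₁O₈) = 271.650 g/mol.
Si contributes 2.41 × 28.085 = 67.685 g per mole.
67.685/271.650 = 0.2492 → 24.92%.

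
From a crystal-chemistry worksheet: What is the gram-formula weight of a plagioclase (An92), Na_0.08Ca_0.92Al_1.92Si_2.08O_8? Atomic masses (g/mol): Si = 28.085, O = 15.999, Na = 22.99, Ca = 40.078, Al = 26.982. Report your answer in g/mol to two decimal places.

276.93 g/mol

Na: 0.08 × 22.99 = 1.8392
Ca: 0.92 × 40.078 = 36.8718
Al: 1.92 × 26.982 = 51.8054
Si: 2.08 × 28.085 = 58.4168
O: 8 × 15.999 = 127.9920
Summing the contributions gives the formula mass.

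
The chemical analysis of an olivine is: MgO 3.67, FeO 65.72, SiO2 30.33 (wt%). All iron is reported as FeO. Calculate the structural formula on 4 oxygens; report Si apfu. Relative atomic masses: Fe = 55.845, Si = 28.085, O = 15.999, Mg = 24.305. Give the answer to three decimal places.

MgO (M=40.304): mol = 0.09106; Mg = 0.09106, O = 0.09106.
FeO (M=71.844): mol = 0.91476; Fe = 0.91476, O = 0.91476.
SiO2 (M=60.083): mol = 0.50480; Si = 0.50480, O = 1.00960.
ΣO = 2.01542; factor = 4/ΣO = 1.98470.
Si apfu = 0.50480 × 1.98470 = 1.002.

1.002 Si apfu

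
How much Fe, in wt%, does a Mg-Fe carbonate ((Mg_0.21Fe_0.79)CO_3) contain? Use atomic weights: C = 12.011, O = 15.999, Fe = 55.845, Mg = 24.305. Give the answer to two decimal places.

M((Mg_0.21Fe_0.79)CO_3) = 109.230 g/mol.
Fe contributes 0.79 × 55.845 = 44.118 g per mole.
44.118/109.230 = 0.4039 → 40.39%.

40.39 wt%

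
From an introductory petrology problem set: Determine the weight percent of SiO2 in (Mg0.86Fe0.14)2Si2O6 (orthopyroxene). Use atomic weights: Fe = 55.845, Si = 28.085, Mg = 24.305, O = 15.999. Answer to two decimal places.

Formula mass = 209.605 g/mol.
2 Si → 2.0000 mol SiO2 per formula unit; M(SiO2) = 60.083, so SiO2 mass = 120.166 g.
120.166/209.605 × 100 = 57.33 wt%.

57.33 wt%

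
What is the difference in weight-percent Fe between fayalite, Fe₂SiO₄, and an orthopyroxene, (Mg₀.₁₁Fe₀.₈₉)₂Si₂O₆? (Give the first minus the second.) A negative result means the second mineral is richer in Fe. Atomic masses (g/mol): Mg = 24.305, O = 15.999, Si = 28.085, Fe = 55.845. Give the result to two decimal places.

First mineral: 111.690 g Fe in 203.771 g formula = 54.81 wt% Fe.
Second mineral: 99.404 g Fe in 256.915 g formula = 38.69 wt% Fe.
54.81% − 38.69% gives a difference of 16.12 percentage points.

16.12 percentage points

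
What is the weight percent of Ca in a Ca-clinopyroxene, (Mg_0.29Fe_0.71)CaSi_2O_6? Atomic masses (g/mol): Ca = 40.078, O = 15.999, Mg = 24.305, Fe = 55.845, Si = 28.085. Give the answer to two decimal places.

16.77 weight percent

Formula mass = 0.29×24.305 + 0.71×55.845 + 1×40.078 + 2×28.085 + 6×15.999 = 238.940 g/mol, of which 40.078 g is Ca.
So Ca makes up 40.078/238.940 = 0.1677 of the mass, i.e. 16.77%.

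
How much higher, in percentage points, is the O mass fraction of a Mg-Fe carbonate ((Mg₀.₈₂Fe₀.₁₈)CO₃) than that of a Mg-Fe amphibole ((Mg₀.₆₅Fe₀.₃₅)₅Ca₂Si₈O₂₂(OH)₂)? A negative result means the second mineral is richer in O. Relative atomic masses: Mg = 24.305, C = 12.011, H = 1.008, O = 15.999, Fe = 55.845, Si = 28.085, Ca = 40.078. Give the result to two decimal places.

9.08 percentage points

First mineral: 47.997 g O in 89.990 g formula = 53.34 wt% O.
Second mineral: 383.976 g O in 867.548 g formula = 44.26 wt% O.
53.34% − 44.26% gives a difference of 9.08 percentage points.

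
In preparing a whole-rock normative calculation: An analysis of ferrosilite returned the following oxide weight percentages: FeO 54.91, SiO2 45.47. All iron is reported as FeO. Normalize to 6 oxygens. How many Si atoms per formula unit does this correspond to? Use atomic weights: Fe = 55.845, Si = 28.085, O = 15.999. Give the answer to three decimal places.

54.91 wt% FeO ÷ 71.844 g/mol = 0.76429 mol, giving 0.76429 Fe and 0.76429 O.
45.47 wt% SiO2 ÷ 60.083 g/mol = 0.75679 mol, giving 0.75679 Si and 1.51358 O.
Oxygen sums to 2.27787; scaling by 6/2.27787 = 2.63404 puts the formula on 6 O.
Si: 0.75679 × 2.63404 = 1.993 atoms per formula unit.

1.993 Si apfu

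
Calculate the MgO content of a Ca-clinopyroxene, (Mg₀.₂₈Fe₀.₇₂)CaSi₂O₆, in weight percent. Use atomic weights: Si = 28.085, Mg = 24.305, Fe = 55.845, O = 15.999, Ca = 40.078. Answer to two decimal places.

Formula mass = 239.256 g/mol.
0.28 Mg → 0.2800 mol MgO per formula unit; M(MgO) = 40.304, so MgO mass = 11.285 g.
11.285/239.256 × 100 = 4.72 wt%.

4.72 wt%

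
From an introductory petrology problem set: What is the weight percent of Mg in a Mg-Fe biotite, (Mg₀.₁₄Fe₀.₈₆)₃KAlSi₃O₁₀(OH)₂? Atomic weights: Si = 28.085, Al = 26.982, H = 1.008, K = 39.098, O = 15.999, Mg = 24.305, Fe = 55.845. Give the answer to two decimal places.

2.05 mass %

Formula mass = 0.42*24.305 + 2.58*55.845 + 1*39.098 + 1*26.982 + 3*28.085 + 12*15.999 + 2*1.008 = 498.627 g/mol, of which 10.208 g is Mg.
So Mg makes up 10.208/498.627 = 0.0205 of the mass, i.e. 2.05%.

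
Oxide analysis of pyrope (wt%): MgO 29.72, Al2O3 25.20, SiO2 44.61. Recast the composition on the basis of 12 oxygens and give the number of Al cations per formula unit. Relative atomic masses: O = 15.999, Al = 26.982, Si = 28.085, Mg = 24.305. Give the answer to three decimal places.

MgO: 29.72/40.304 = 0.73740 mol → 0.73740 mol Mg, 0.73740 mol O.
Al2O3: 25.20/101.961 = 0.24715 mol → 0.49430 mol Al, 0.74145 mol O.
SiO2: 44.61/60.083 = 0.74247 mol → 0.74247 mol Si, 1.48494 mol O.
Total oxygen = 2.96379 mol. Normalization factor = 12/2.96379 = 4.04887.
Al per 12 O = 0.49430 × 4.04887 = 2.001.

2.001 Al apfu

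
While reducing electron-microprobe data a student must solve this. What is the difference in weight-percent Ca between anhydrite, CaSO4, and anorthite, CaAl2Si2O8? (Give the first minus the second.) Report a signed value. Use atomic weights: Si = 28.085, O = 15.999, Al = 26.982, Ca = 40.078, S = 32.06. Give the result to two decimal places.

15.03 percentage points

Ca in CaSO4: molar mass 136.134 g/mol; 1×40.078 = 40.078 g → 29.44 wt%.
Ca in CaAl2Si2O8: molar mass 278.204 g/mol; 1×40.078 = 40.078 g → 14.41 wt%.
Difference = 29.44 − 14.41 = 15.03 percentage points.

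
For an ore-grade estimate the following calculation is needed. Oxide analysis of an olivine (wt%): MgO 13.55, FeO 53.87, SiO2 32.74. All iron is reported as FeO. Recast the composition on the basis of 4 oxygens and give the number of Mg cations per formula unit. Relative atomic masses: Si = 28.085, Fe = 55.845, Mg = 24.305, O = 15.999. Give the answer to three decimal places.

13.55 wt% MgO ÷ 40.304 g/mol = 0.33619 mol, giving 0.33619 Mg and 0.33619 O.
53.87 wt% FeO ÷ 71.844 g/mol = 0.74982 mol, giving 0.74982 Fe and 0.74982 O.
32.74 wt% SiO2 ÷ 60.083 g/mol = 0.54491 mol, giving 0.54491 Si and 1.08982 O.
Oxygen sums to 2.17583; scaling by 4/2.17583 = 1.83838 puts the formula on 4 O.
Mg: 0.33619 × 1.83838 = 0.618 atoms per formula unit.

0.618 Mg apfu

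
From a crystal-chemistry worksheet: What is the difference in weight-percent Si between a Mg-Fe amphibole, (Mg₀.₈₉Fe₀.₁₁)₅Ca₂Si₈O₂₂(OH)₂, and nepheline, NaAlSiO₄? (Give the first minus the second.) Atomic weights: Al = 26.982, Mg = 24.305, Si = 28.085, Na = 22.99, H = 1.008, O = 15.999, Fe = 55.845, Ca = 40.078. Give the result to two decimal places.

First mineral: 224.680 g Si in 829.700 g formula = 27.08 wt% Si.
Second mineral: 28.085 g Si in 142.053 g formula = 19.77 wt% Si.
27.08% − 19.77% gives a difference of 7.31 percentage points.

7.31 percentage points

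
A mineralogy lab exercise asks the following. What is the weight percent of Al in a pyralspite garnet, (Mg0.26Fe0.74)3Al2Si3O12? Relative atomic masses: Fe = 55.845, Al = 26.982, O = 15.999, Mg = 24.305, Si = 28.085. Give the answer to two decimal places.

11.41 mass %

Molar mass of (Mg0.26Fe0.74)3Al2Si3O12: 0.78·24.305 + 2.22·55.845 + 2·26.982 + 3·28.085 + 12·15.999 = 473.141 g/mol.
Mass of Al per formula unit: 2 × 26.982 = 53.964 g.
Weight fraction Al = 53.964 / 473.141 = 0.1141.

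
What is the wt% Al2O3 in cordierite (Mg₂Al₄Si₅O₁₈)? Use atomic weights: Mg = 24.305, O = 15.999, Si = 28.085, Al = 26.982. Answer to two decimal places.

34.86 wt%

Formula mass = 584.945 g/mol.
4 Al → 2.0000 mol Al2O3 per formula unit; M(Al2O3) = 101.961, so Al2O3 mass = 203.922 g.
203.922/584.945 × 100 = 34.86 wt%.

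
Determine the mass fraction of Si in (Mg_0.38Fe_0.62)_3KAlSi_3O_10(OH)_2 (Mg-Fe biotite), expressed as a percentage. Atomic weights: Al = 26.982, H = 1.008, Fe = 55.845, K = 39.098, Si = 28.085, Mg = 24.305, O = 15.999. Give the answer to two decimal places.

Formula mass = 1.14×24.305 + 1.86×55.845 + 1×39.098 + 1×26.982 + 3×28.085 + 12×15.999 + 2×1.008 = 475.918 g/mol, of which 84.255 g is Si.
So Si makes up 84.255/475.918 = 0.1770 of the mass, i.e. 17.70%.

17.70 weight percent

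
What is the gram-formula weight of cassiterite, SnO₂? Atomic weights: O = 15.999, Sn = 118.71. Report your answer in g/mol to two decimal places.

The formula mass is the sum 1(118.71) + 2(15.999).

150.71 g/mol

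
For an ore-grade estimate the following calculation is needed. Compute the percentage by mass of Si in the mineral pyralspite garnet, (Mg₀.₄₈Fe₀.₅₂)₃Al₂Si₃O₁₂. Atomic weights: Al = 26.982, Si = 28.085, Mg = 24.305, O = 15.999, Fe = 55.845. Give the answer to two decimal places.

18.63 weight percent

Molar mass of (Mg₀.₄₈Fe₀.₅₂)₃Al₂Si₃O₁₂: 1.44*24.305 + 1.56*55.845 + 2*26.982 + 3*28.085 + 12*15.999 = 452.324 g/mol.
Mass of Si per formula unit: 3 × 28.085 = 84.255 g.
Weight fraction Si = 84.255 / 452.324 = 0.1863.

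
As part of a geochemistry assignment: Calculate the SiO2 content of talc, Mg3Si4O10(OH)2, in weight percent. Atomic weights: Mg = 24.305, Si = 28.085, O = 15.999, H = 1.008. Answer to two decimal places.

63.37 wt%

Formula mass = 379.259 g/mol.
4 Si → 4.0000 mol SiO2 per formula unit; M(SiO2) = 60.083, so SiO2 mass = 240.332 g.
240.332/379.259 × 100 = 63.37 wt%.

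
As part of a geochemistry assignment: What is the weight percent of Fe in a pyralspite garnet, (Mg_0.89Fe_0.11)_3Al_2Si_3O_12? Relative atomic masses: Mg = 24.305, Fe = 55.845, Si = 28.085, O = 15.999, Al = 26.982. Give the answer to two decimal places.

4.46 weight percent

Formula mass = 2.67×24.305 + 0.33×55.845 + 2×26.982 + 3×28.085 + 12×15.999 = 413.530 g/mol, of which 18.429 g is Fe.
So Fe makes up 18.429/413.530 = 0.0446 of the mass, i.e. 4.46%.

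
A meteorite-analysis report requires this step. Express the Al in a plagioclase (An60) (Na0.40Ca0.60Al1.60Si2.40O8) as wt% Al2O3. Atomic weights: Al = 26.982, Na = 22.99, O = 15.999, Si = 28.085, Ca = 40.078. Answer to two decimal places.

Formula mass = 271.810 g/mol.
1.60 Al → 0.8000 mol Al2O3 per formula unit; M(Al2O3) = 101.961, so Al2O3 mass = 81.569 g.
81.569/271.810 × 100 = 30.01 wt%.

30.01 wt%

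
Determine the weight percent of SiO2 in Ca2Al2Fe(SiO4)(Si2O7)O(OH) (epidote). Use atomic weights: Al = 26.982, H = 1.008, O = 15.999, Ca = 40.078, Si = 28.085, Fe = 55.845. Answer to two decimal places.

Molar mass of Ca2Al2Fe(SiO4)(Si2O7)O(OH) = 2·40.078 + 2·26.982 + 1·55.845 + 3·28.085 + 13·15.999 + 1·1.008 = 483.215 g/mol.
Each formula unit contains 3 Si, equivalent to 3/1 = 3.0000 mol SiO2.
M(SiO2) = 1×28.085 + 2×15.999 = 60.083 g/mol.
Mass of SiO2 per formula unit = 3.0000 × 60.083 = 180.249 g.
SiO2 wt% = 180.249 / 483.215 × 100 = 37.30%.

37.30 wt%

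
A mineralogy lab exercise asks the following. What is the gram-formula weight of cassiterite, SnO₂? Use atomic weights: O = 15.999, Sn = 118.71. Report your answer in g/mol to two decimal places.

The formula mass is the sum 1(118.71) + 2(15.999).

150.71 g/mol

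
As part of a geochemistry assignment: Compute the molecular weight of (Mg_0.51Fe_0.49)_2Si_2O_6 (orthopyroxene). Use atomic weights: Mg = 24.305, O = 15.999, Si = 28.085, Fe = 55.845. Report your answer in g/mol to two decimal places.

Mg: 1.02 × 24.305 = 24.7911
Fe: 0.98 × 55.845 = 54.7281
Si: 2 × 28.085 = 56.1700
O: 6 × 15.999 = 95.9940
Summing the contributions gives the formula mass.

231.68 g/mol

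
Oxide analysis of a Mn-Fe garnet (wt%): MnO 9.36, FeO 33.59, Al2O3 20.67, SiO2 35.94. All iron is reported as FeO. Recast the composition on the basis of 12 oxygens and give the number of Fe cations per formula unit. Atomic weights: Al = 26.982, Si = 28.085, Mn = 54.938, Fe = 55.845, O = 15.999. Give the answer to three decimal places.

2.334 Fe apfu

MnO (M=70.937): mol = 0.13195; Mn = 0.13195, O = 0.13195.
FeO (M=71.844): mol = 0.46754; Fe = 0.46754, O = 0.46754.
Al2O3 (M=101.961): mol = 0.20272; Al = 0.40544, O = 0.60816.
SiO2 (M=60.083): mol = 0.59817; Si = 0.59817, O = 1.19634.
ΣO = 2.40399; factor = 12/ΣO = 4.99170.
Fe apfu = 0.46754 × 4.99170 = 2.334.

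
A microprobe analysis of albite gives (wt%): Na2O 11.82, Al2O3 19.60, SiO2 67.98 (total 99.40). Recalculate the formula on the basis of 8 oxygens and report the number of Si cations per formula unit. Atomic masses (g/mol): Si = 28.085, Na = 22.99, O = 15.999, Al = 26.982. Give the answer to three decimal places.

11.82 wt% Na2O ÷ 61.979 g/mol = 0.19071 mol, giving 0.38142 Na and 0.19071 O.
19.60 wt% Al2O3 ÷ 101.961 g/mol = 0.19223 mol, giving 0.38446 Al and 0.57669 O.
67.98 wt% SiO2 ÷ 60.083 g/mol = 1.13143 mol, giving 1.13143 Si and 2.26286 O.
Oxygen sums to 3.03026; scaling by 8/3.03026 = 2.64004 puts the formula on 8 O.
Si: 1.13143 × 2.64004 = 2.987 atoms per formula unit.

2.987 Si apfu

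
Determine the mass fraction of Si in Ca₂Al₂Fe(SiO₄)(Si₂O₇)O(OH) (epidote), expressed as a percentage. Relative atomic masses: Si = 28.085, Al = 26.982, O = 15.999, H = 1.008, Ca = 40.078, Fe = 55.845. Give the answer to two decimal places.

17.44 mass %

M(Ca₂Al₂Fe(SiO₄)(Si₂O₇)O(OH)) = 483.215 g/mol.
Si contributes 3 × 28.085 = 84.255 g per mole.
84.255/483.215 = 0.1744 → 17.44%.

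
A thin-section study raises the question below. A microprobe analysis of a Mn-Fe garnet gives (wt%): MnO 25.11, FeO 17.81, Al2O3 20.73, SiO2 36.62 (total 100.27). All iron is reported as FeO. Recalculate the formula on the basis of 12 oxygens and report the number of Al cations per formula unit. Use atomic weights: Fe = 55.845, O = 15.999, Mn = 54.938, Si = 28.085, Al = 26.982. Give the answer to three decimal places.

2.007 Al apfu

25.11 wt% MnO ÷ 70.937 g/mol = 0.35398 mol, giving 0.35398 Mn and 0.35398 O.
17.81 wt% FeO ÷ 71.844 g/mol = 0.24790 mol, giving 0.24790 Fe and 0.24790 O.
20.73 wt% Al2O3 ÷ 101.961 g/mol = 0.20331 mol, giving 0.40662 Al and 0.60993 O.
36.62 wt% SiO2 ÷ 60.083 g/mol = 0.60949 mol, giving 0.60949 Si and 1.21898 O.
Oxygen sums to 2.43079; scaling by 12/2.43079 = 4.93667 puts the formula on 12 O.
Al: 0.40662 × 4.93667 = 2.007 atoms per formula unit.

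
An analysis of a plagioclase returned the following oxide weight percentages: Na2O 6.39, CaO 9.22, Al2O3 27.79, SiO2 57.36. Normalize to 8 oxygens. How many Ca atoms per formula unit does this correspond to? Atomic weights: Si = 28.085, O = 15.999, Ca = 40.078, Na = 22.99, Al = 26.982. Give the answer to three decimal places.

0.439 Ca apfu

6.39 wt% Na2O ÷ 61.979 g/mol = 0.10310 mol, giving 0.20620 Na and 0.10310 O.
9.22 wt% CaO ÷ 56.077 g/mol = 0.16442 mol, giving 0.16442 Ca and 0.16442 O.
27.79 wt% Al2O3 ÷ 101.961 g/mol = 0.27256 mol, giving 0.54512 Al and 0.81768 O.
57.36 wt% SiO2 ÷ 60.083 g/mol = 0.95468 mol, giving 0.95468 Si and 1.90936 O.
Oxygen sums to 2.99456; scaling by 8/2.99456 = 2.67151 puts the formula on 8 O.
Ca: 0.16442 × 2.67151 = 0.439 atoms per formula unit.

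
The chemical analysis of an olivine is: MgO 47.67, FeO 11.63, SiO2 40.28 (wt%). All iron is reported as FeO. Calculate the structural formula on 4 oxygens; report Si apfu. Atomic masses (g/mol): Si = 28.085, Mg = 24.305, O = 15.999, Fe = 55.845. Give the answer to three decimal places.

MgO (M=40.304): mol = 1.18276; Mg = 1.18276, O = 1.18276.
FeO (M=71.844): mol = 0.16188; Fe = 0.16188, O = 0.16188.
SiO2 (M=60.083): mol = 0.67041; Si = 0.67041, O = 1.34082.
ΣO = 2.68546; factor = 4/ΣO = 1.48950.
Si apfu = 0.67041 × 1.48950 = 0.999.

0.999 Si apfu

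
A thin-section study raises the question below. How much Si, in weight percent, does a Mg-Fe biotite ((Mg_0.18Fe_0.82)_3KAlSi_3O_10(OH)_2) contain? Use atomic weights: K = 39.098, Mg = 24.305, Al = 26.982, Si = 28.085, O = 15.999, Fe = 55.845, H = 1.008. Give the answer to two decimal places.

17.03 weight percent

Formula mass = 0.54·24.305 + 2.46·55.845 + 1·39.098 + 1·26.982 + 3·28.085 + 12·15.999 + 2·1.008 = 494.842 g/mol, of which 84.255 g is Si.
So Si makes up 84.255/494.842 = 0.1703 of the mass, i.e. 17.03%.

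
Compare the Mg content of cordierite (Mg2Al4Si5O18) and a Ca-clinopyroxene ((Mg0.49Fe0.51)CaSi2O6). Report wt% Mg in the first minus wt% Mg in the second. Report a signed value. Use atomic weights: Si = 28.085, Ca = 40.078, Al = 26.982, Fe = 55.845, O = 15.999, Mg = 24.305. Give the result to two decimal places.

3.19 percentage points

Mg in Mg2Al4Si5O18: molar mass 584.945 g/mol; 2×24.305 = 48.610 g → 8.31 wt%.
Mg in (Mg0.49Fe0.51)CaSi2O6: molar mass 232.632 g/mol; 0.49×24.305 = 11.909 g → 5.12 wt%.
Difference = 8.31 − 5.12 = 3.19 percentage points.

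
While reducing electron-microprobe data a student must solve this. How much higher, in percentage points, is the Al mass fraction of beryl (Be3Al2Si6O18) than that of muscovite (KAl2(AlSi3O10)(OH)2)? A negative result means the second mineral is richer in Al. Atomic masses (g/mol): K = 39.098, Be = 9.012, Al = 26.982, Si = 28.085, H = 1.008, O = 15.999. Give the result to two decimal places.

M(Be3Al2Si6O18) = 537.492 g/mol, so wt% Al = 53.964/537.492 × 100 = 10.04%.
M(KAl2(AlSi3O10)(OH)2) = 398.303 g/mol, so wt% Al = 80.946/398.303 × 100 = 20.32%.
10.04 − 20.32 = -10.28 pp.

-10.28 percentage points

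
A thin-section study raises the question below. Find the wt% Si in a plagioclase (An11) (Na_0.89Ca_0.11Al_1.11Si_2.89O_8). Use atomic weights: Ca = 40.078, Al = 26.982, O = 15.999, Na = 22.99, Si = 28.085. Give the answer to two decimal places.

M(Na_0.89Ca_0.11Al_1.11Si_2.89O_8) = 263.977 g/mol.
Si contributes 2.89 × 28.085 = 81.166 g per mole.
81.166/263.977 = 0.3075 → 30.75%.

30.75 wt%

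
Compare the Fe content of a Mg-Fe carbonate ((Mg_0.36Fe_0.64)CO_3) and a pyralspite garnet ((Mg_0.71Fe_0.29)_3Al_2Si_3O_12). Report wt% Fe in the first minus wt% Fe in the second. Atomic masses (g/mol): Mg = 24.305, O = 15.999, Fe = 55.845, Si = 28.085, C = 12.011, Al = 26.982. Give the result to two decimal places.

M((Mg_0.36Fe_0.64)CO_3) = 104.499 g/mol, so wt% Fe = 35.741/104.499 × 100 = 34.20%.
M((Mg_0.71Fe_0.29)_3Al_2Si_3O_12) = 430.562 g/mol, so wt% Fe = 48.585/430.562 × 100 = 11.28%.
34.20 − 11.28 = 22.92 pp.

22.92 percentage points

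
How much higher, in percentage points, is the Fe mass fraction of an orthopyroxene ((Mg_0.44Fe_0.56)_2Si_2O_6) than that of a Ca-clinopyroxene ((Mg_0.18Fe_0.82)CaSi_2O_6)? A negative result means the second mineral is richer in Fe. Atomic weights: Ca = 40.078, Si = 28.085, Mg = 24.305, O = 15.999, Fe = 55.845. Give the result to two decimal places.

Fe in (Mg_0.44Fe_0.56)_2Si_2O_6: molar mass 236.099 g/mol; 1.12×55.845 = 62.546 g → 26.49 wt%.
Fe in (Mg_0.18Fe_0.82)CaSi_2O_6: molar mass 242.410 g/mol; 0.82×55.845 = 45.793 g → 18.89 wt%.
Difference = 26.49 − 18.89 = 7.60 percentage points.

7.60 percentage points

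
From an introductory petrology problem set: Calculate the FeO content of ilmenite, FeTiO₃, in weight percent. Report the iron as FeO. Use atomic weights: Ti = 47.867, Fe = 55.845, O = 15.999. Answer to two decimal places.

47.36 wt%

Molar mass of FeTiO₃ = 1·55.845 + 1·47.867 + 3·15.999 = 151.709 g/mol.
Each formula unit contains 1 Fe, equivalent to 1/1 = 1.0000 mol FeO.
M(FeO) = 1×55.845 + 1×15.999 = 71.844 g/mol.
Mass of FeO per formula unit = 1.0000 × 71.844 = 71.844 g.
FeO wt% = 71.844 / 151.709 × 100 = 47.36%.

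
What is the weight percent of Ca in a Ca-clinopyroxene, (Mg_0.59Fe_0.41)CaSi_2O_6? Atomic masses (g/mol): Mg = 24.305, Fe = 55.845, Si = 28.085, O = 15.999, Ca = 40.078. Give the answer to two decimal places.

17.46 wt%

M((Mg_0.59Fe_0.41)CaSi_2O_6) = 229.478 g/mol.
Ca contributes 1 × 40.078 = 40.078 g per mole.
40.078/229.478 = 0.1746 → 17.46%.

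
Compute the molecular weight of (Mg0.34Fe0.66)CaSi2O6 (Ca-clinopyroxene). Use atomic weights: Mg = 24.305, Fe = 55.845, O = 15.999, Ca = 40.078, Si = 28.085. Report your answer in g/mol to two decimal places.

Mg: 0.34 × 24.305 = 8.2637
Fe: 0.66 × 55.845 = 36.8577
Ca: 1 × 40.078 = 40.0780
Si: 2 × 28.085 = 56.1700
O: 6 × 15.999 = 95.9940
Summing the contributions gives the formula mass.

237.36 g/mol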